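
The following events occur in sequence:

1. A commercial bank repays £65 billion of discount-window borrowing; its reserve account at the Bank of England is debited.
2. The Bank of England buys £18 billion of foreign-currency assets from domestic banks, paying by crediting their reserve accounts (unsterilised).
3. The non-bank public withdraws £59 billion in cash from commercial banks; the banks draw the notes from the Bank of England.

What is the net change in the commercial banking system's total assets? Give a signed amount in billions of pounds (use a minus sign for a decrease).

-£124 billion

Bank of England balance sheet:
  Assets:      Loans to banks −£65B, Foreign assets +£18B
  Liabilities: Bank reserves −£106B, Currency in circulation +£59B
Commercial banking system:
  Assets:      Reserves at CB −£106B, Foreign assets −£18B
  Liabilities: Checkable deposits −£59B, Borrowings from CB −£65B
Change in total bank assets = -£124 billion.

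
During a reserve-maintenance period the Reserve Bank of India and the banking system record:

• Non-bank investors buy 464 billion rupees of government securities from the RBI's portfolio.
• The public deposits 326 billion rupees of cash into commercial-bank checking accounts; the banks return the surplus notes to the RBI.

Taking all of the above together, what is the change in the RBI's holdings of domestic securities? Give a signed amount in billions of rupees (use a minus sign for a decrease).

Asset sale (to non-banks) 464 billion rupees: securities removed from the RBI's portfolio → −464B.
Currency deposit 326 billion rupees: the RBI's securities portfolio is untouched → 0.
Net: −464 + 0 = -464 billion.

-464 billion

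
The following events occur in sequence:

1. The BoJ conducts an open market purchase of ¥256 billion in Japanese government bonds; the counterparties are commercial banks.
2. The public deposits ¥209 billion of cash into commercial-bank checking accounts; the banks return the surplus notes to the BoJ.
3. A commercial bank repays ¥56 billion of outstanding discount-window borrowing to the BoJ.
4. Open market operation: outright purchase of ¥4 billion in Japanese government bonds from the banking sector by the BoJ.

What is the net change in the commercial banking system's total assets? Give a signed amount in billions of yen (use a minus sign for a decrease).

BoJ balance sheet:
  Assets:      Securities +¥260B, Loans to banks −¥56B
  Liabilities: Bank reserves +¥413B, Currency in circulation −¥209B
Commercial banking system:
  Assets:      Reserves at CB +¥413B, Securities −¥260B
  Liabilities: Checkable deposits +¥209B, Borrowings from CB −¥56B
Change in total bank assets = +¥153 billion.

+¥153 billion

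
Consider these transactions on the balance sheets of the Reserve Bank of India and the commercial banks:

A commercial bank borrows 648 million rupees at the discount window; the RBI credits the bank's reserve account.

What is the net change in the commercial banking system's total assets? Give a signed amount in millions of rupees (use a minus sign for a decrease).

+648 million

RBI balance sheet:
  Assets:      Loans to banks +648M
  Liabilities: Bank reserves +648M
Commercial banking system:
  Assets:      Reserves at CB +648M
  Liabilities: Borrowings from CB +648M
Change in total bank assets = +648 million.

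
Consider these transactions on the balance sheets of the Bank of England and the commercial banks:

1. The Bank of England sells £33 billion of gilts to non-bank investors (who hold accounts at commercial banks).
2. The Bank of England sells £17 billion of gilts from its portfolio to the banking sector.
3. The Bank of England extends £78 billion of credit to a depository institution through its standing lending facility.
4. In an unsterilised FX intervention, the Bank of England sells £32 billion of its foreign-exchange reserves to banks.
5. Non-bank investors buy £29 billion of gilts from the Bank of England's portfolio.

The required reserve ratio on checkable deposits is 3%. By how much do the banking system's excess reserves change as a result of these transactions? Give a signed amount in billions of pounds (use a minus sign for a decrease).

Asset sale (to non-banks) £33 billion: reserves −£33B, deposits −£33B.
OMO sale (to banks) £17 billion: reserves −£17B, deposits 0.
Discount-window loan £78 billion: reserves +£78B, deposits 0.
FX sale £32 billion: reserves −£32B, deposits 0.
Asset sale (to non-banks) £29 billion: reserves −£29B, deposits −£29B.
Totals: Δreserves = −£33B, Δdeposits = −£62B.
Δrequired reserves = 3% × −£62B = −£1.86B.
Δexcess reserves = Δreserves − Δrequired = −£33B − (−£1.86B) = -£31.14 billion.

-£31.14 billion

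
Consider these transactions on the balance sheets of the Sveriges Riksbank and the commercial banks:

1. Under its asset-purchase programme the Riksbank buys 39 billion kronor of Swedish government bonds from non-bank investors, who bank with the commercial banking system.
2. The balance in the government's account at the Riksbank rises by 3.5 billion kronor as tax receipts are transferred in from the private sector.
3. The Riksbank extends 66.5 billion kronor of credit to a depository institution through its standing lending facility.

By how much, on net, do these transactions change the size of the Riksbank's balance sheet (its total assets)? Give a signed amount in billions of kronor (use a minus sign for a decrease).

+105.5 billion

Asset purchase (from non-banks) 39 billion kronor: a Riksbank asset is acquired → +39B.
Government account inflow 3.5 billion kronor: only the composition of liabilities changes → 0.
Discount-window loan 66.5 billion kronor: a Riksbank asset is acquired → +66.5B.
Net: 39 + 0 + 66.5 = +105.5 billion.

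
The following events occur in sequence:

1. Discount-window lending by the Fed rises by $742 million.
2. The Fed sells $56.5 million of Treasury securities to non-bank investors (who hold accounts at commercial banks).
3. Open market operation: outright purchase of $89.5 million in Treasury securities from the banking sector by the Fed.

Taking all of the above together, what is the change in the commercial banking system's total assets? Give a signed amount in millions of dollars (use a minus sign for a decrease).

Fed balance sheet:
  Assets:      Securities +$33M, Loans to banks +$742M
  Liabilities: Bank reserves +$775M
Commercial banking system:
  Assets:      Reserves at CB +$775M, Securities −$89.5M
  Liabilities: Checkable deposits −$56.5M, Borrowings from CB +$742M
Change in total bank assets = +$685.5 million.

+$685.5 million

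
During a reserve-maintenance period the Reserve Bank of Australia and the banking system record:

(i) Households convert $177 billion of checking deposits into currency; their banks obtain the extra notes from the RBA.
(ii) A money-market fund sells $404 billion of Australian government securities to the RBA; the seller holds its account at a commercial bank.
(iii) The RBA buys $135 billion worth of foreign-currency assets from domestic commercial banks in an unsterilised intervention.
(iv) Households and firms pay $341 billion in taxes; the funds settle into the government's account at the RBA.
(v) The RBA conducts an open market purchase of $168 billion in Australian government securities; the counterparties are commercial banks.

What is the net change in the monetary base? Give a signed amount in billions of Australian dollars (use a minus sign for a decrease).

+$366 billion

Currency withdrawal $177 billion: just a shift between currency and reserves — both are base money → 0.
Asset purchase (from non-banks) $404 billion: RBA balance sheet expands → +$404B.
FX purchase $135 billion: RBA balance sheet expands → +$135B.
Government account inflow $341 billion: reserves shift to a non-base liability → −$341B.
OMO purchase (from banks) $168 billion: RBA balance sheet expands → +$168B.
Net: 0 + 404 + 135 − 341 + 168 = +$366 billion.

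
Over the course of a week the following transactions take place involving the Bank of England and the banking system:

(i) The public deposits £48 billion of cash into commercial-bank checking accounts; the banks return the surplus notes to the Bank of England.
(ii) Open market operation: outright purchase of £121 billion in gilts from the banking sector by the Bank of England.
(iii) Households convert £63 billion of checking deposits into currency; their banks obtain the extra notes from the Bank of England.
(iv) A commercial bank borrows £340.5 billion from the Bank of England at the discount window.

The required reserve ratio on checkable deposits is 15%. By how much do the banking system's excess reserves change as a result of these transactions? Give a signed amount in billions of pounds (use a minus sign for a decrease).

+£448.75 billion

Currency deposit £48 billion: reserves +£48B, deposits +£48B.
OMO purchase (from banks) £121 billion: reserves +£121B, deposits 0.
Currency withdrawal £63 billion: reserves −£63B, deposits −£63B.
Discount-window loan £340.5 billion: reserves +£340.5B, deposits 0.
Totals: Δreserves = +£446.5B, Δdeposits = −£15B.
Δrequired reserves = 15% × −£15B = −£2.25B.
Δexcess reserves = Δreserves − Δrequired = +£446.5B − (−£2.25B) = +£448.75 billion.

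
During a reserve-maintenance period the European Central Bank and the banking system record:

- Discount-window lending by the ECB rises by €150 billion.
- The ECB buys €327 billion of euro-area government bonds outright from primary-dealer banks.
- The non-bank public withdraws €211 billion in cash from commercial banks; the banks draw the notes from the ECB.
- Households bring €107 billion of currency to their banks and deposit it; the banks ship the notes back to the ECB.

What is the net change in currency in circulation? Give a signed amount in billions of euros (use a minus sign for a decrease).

+€104 billion

Discount-window loan €150 billion: no currency enters or leaves circulation → 0.
OMO purchase (from banks) €327 billion: no currency enters or leaves circulation → 0.
Currency withdrawal €211 billion: notes leave the central bank → +€211B.
Currency deposit €107 billion: notes return to the central bank → −€107B.
Net: 0 + 0 + 211 − 107 = +€104 billion.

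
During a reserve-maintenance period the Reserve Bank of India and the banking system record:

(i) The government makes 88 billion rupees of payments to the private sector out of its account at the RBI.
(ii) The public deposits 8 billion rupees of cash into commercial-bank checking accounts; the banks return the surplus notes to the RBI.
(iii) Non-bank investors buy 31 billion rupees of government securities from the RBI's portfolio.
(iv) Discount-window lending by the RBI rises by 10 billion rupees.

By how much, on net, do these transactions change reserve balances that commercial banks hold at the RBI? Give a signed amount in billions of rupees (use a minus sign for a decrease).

+75 billion

RBI balance sheet:
  Assets:      Securities −31B, Loans to banks +10B
  Liabilities: Bank reserves +75B, Currency in circulation −8B, Government deposits −88B
Commercial banking system:
  Assets:      Reserves at CB +75B
  Liabilities: Checkable deposits +65B, Borrowings from CB +10B
So the change in reserve balances that commercial banks hold at the RBI is +75 billion.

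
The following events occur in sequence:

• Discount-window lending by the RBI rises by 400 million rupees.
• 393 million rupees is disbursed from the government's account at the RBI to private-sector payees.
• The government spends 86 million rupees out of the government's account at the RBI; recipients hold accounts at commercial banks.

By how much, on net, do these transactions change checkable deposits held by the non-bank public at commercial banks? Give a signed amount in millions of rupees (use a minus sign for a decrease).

+479 million

Discount-window loan 400 million rupees: the counterparty is a bank, so public deposits are unchanged → 0.
Government spending 393 million rupees: non-bank counterparties' bank balances rise → +393M.
Government spending 86 million rupees: non-bank counterparties' bank balances rise → +86M.
Net: 0 + 393 + 86 = +479 million.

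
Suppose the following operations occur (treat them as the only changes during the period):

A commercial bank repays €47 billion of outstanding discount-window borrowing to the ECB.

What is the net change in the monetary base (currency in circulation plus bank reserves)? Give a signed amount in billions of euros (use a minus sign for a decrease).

Discount-window repayment €47 billion: ECB balance sheet contracts → −€47B.

-€47 billion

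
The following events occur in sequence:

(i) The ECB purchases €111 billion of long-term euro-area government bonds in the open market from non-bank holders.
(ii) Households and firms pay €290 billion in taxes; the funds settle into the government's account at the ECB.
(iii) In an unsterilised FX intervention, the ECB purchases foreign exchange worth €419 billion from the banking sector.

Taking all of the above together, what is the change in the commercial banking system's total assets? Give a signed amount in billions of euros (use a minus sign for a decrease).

Asset purchase (from non-banks) €111 billion: bank balance sheets expand → +€111B.
Government account inflow €290 billion: bank balance sheets shrink → −€290B.
FX purchase €419 billion: just an asset swap on bank balance sheets → 0.
Net: 111 − 290 + 0 = -€179 billion.

-€179 billion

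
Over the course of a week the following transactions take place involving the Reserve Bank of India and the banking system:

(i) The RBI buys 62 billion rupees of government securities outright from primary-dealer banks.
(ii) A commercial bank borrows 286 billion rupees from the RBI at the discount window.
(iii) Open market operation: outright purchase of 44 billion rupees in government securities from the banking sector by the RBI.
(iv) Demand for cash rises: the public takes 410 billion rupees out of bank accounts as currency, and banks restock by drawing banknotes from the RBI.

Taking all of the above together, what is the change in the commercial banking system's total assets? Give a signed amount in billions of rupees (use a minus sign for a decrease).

OMO purchase (from banks) 62 billion rupees: just an asset swap on bank balance sheets → 0.
Discount-window loan 286 billion rupees: bank balance sheets expand → +286B.
OMO purchase (from banks) 44 billion rupees: just an asset swap on bank balance sheets → 0.
Currency withdrawal 410 billion rupees: bank balance sheets shrink → −410B.
Net: 0 + 286 + 0 − 410 = -124 billion.

-124 billion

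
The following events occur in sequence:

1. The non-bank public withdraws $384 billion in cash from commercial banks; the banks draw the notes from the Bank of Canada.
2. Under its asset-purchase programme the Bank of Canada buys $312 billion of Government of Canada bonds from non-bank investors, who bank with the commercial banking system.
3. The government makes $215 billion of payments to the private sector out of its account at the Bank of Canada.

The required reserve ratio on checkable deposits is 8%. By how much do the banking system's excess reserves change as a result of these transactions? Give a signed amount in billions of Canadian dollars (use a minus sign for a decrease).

Currency withdrawal $384 billion: reserves −$384B, deposits −$384B.
Asset purchase (from non-banks) $312 billion: reserves +$312B, deposits +$312B.
Government spending $215 billion: reserves +$215B, deposits +$215B.
Totals: Δreserves = +$143B, Δdeposits = +$143B.
Δrequired reserves = 8% × +$143B = +$11.44B.
Δexcess reserves = Δreserves − Δrequired = +$143B − (+$11.44B) = +$131.56 billion.

+$131.56 billion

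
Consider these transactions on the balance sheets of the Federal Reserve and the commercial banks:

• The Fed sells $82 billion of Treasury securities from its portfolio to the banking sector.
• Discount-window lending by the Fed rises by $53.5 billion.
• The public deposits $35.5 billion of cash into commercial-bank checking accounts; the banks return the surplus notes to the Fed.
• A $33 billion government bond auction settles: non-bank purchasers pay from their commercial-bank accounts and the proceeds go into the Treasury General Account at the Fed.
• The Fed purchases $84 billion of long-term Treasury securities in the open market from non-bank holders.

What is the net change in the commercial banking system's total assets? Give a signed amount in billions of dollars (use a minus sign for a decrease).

OMO sale (to banks) $82 billion: just an asset swap on bank balance sheets → 0.
Discount-window loan $53.5 billion: bank balance sheets expand → +$53.5B.
Currency deposit $35.5 billion: bank balance sheets expand → +$35.5B.
Government account inflow $33 billion: bank balance sheets shrink → −$33B.
Asset purchase (from non-banks) $84 billion: bank balance sheets expand → +$84B.
Net: 0 + 53.5 + 35.5 − 33 + 84 = +$140 billion.

+$140 billion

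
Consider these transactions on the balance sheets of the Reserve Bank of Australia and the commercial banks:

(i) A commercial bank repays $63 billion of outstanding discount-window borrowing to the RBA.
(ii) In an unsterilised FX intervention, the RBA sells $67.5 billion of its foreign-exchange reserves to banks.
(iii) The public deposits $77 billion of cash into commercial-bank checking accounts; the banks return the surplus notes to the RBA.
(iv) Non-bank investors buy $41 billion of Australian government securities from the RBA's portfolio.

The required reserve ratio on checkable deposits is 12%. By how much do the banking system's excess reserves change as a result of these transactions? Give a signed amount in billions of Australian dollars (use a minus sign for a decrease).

Discount-window repayment $63 billion: reserves −$63B, deposits 0.
FX sale $67.5 billion: reserves −$67.5B, deposits 0.
Currency deposit $77 billion: reserves +$77B, deposits +$77B.
Asset sale (to non-banks) $41 billion: reserves −$41B, deposits −$41B.
Totals: Δreserves = −$94.5B, Δdeposits = +$36B.
Δrequired reserves = 12% × +$36B = +$4.32B.
Δexcess reserves = Δreserves − Δrequired = −$94.5B − (+$4.32B) = -$98.82 billion.

-$98.82 billion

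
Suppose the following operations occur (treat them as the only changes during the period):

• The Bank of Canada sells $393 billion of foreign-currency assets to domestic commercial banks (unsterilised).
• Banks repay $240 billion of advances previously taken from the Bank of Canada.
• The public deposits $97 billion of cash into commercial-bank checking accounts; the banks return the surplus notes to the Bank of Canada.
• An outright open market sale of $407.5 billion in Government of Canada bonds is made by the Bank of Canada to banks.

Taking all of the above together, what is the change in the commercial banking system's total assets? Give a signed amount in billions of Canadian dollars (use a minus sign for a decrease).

-$143 billion

Bank of Canada balance sheet:
  Assets:      Securities −$407.5B, Loans to banks −$240B, Foreign assets −$393B
  Liabilities: Bank reserves −$943.5B, Currency in circulation −$97B
Commercial banking system:
  Assets:      Reserves at CB −$943.5B, Securities +$407.5B, Foreign assets +$393B
  Liabilities: Checkable deposits +$97B, Borrowings from CB −$240B
Change in total bank assets = -$143 billion.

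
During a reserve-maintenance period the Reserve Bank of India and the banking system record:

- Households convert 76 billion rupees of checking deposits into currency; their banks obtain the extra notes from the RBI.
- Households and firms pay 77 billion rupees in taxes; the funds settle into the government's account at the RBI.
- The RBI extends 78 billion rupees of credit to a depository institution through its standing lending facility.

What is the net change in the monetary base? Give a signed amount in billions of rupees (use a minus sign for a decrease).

RBI balance sheet:
  Assets:      Loans to banks +78B
  Liabilities: Bank reserves −75B, Currency in circulation +76B, Government deposits +77B
Commercial banking system:
  Assets:      Reserves at CB −75B
  Liabilities: Checkable deposits −153B, Borrowings from CB +78B
Monetary base = currency + reserves: +76B + (−75B) = +1 billion.

+1 billion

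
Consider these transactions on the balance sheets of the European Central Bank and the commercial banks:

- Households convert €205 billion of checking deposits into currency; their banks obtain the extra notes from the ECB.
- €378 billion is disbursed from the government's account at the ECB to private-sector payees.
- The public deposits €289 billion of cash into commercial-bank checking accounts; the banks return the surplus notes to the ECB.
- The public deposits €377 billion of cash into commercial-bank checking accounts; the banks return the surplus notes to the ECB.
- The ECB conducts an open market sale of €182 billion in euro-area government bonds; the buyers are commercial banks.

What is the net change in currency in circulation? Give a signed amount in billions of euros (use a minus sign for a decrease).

-€461 billion

Currency withdrawal €205 billion: notes leave the central bank → +€205B.
Government spending €378 billion: no currency enters or leaves circulation → 0.
Currency deposit €289 billion: notes return to the central bank → −€289B.
Currency deposit €377 billion: notes return to the central bank → −€377B.
OMO sale (to banks) €182 billion: no currency enters or leaves circulation → 0.
Net: 205 + 0 − 289 − 377 + 0 = -€461 billion.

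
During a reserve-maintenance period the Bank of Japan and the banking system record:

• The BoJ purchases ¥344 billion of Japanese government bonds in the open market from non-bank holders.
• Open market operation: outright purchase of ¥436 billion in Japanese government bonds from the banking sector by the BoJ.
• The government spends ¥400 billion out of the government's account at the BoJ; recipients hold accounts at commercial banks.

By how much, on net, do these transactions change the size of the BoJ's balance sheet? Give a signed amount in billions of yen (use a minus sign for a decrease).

Asset purchase (from non-banks) ¥344 billion: a BoJ asset is acquired → +¥344B.
OMO purchase (from banks) ¥436 billion: a BoJ asset is acquired → +¥436B.
Government spending ¥400 billion: only the composition of liabilities changes → 0.
Net: 344 + 436 + 0 = +¥780 billion.

+¥780 billion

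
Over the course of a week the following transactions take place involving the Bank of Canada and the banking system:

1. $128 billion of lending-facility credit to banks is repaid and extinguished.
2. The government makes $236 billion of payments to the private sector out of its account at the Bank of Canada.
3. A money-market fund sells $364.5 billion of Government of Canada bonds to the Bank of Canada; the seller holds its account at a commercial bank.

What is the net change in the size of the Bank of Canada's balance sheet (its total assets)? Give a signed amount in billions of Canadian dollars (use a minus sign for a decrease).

Discount-window repayment $128 billion: a Bank of Canada asset is shed → −$128B.
Government spending $236 billion: only the composition of liabilities changes → 0.
Asset purchase (from non-banks) $364.5 billion: a Bank of Canada asset is acquired → +$364.5B.
Net: −128 + 0 + 364.5 = +$236.5 billion.

+$236.5 billion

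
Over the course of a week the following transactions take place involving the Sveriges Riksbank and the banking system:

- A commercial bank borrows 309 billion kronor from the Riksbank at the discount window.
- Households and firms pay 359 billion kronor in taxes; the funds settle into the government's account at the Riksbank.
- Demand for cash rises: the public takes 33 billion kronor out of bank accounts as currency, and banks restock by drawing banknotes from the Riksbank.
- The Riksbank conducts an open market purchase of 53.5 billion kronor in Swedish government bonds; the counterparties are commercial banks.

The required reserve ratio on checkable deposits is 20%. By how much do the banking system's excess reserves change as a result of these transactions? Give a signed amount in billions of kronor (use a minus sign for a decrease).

+48.9 billion

Discount-window loan 309 billion kronor: reserves +309B, deposits 0.
Government account inflow 359 billion kronor: reserves −359B, deposits −359B.
Currency withdrawal 33 billion kronor: reserves −33B, deposits −33B.
OMO purchase (from banks) 53.5 billion kronor: reserves +53.5B, deposits 0.
Totals: Δreserves = −29.5B, Δdeposits = −392B.
Δrequired reserves = 20% × −392B = −78.4B.
Δexcess reserves = Δreserves − Δrequired = −29.5B − (−78.4B) = +48.9 billion.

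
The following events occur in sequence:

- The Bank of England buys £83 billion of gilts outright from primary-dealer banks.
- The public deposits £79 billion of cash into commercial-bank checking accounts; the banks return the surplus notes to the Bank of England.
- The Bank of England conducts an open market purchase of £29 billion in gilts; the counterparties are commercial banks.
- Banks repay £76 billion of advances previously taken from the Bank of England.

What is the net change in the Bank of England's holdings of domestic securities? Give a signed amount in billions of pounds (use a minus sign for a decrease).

+£112 billion

Bank of England balance sheet:
  Assets:      Securities +£112B, Loans to banks −£76B
  Liabilities: Bank reserves +£115B, Currency in circulation −£79B
So the change in the Bank of England's holdings of domestic securities is +£112 billion.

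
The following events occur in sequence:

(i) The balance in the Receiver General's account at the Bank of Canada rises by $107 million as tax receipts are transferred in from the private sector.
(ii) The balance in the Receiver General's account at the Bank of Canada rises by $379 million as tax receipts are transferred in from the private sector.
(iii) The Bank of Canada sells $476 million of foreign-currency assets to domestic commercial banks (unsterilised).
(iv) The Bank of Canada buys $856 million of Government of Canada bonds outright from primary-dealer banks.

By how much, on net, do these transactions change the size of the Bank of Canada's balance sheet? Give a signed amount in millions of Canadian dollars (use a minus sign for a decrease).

+$380 million

Government account inflow $107 million: only the composition of liabilities changes → 0.
Government account inflow $379 million: only the composition of liabilities changes → 0.
FX sale $476 million: a Bank of Canada asset is shed → −$476M.
OMO purchase (from banks) $856 million: a Bank of Canada asset is acquired → +$856M.
Net: 0 + 0 − 476 + 856 = +$380 million.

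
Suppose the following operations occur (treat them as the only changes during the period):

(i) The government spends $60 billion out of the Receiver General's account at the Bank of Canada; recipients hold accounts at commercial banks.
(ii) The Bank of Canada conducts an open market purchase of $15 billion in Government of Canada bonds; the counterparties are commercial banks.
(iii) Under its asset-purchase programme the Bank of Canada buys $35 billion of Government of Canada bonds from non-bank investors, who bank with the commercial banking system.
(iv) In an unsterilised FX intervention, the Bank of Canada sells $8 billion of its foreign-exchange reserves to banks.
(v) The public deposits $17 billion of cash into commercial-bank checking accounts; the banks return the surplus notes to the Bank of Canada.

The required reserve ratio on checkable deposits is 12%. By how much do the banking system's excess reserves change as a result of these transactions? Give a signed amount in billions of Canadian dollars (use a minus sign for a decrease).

+$105.56 billion

Government spending $60 billion: reserves +$60B, deposits +$60B.
OMO purchase (from banks) $15 billion: reserves +$15B, deposits 0.
Asset purchase (from non-banks) $35 billion: reserves +$35B, deposits +$35B.
FX sale $8 billion: reserves −$8B, deposits 0.
Currency deposit $17 billion: reserves +$17B, deposits +$17B.
Totals: Δreserves = +$119B, Δdeposits = +$112B.
Δrequired reserves = 12% × +$112B = +$13.44B.
Δexcess reserves = Δreserves − Δrequired = +$119B − (+$13.44B) = +$105.56 billion.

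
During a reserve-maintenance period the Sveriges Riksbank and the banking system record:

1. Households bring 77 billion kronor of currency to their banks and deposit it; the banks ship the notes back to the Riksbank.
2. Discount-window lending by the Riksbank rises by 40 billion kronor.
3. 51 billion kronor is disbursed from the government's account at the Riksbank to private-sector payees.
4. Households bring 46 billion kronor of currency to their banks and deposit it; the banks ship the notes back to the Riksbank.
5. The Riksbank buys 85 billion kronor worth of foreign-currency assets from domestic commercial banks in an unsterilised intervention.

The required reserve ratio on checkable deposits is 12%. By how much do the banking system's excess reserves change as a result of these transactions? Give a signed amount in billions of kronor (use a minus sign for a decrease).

+278.12 billion

Currency deposit 77 billion kronor: reserves +77B, deposits +77B.
Discount-window loan 40 billion kronor: reserves +40B, deposits 0.
Government spending 51 billion kronor: reserves +51B, deposits +51B.
Currency deposit 46 billion kronor: reserves +46B, deposits +46B.
FX purchase 85 billion kronor: reserves +85B, deposits 0.
Totals: Δreserves = +299B, Δdeposits = +174B.
Δrequired reserves = 12% × +174B = +20.88B.
Δexcess reserves = Δreserves − Δrequired = +299B − (+20.88B) = +278.12 billion.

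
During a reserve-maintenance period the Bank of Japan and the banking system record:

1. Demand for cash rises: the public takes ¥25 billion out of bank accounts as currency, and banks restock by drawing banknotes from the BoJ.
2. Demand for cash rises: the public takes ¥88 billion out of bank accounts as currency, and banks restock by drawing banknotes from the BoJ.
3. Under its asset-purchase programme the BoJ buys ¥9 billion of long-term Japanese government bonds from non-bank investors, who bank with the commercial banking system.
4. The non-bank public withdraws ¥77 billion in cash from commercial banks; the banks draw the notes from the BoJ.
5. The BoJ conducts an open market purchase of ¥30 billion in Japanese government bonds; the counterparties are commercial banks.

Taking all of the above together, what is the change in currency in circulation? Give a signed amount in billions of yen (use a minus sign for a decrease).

BoJ balance sheet:
  Assets:      Securities +¥39B
  Liabilities: Bank reserves −¥151B, Currency in circulation +¥190B
Commercial banking system:
  Assets:      Reserves at CB −¥151B, Securities −¥30B
  Liabilities: Checkable deposits −¥181B
So the change in currency in circulation is +¥190 billion.

+¥190 billion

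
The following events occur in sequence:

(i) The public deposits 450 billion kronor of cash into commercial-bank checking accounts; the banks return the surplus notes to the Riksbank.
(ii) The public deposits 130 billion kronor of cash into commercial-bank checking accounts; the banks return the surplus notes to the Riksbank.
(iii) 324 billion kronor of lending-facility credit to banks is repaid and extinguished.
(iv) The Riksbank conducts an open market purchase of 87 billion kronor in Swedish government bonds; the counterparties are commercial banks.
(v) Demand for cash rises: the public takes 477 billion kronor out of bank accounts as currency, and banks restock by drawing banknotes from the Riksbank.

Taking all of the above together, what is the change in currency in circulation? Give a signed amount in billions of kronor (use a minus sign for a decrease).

Riksbank balance sheet:
  Assets:      Securities +87B, Loans to banks −324B
  Liabilities: Bank reserves −134B, Currency in circulation −103B
Commercial banking system:
  Assets:      Reserves at CB −134B, Securities −87B
  Liabilities: Checkable deposits +103B, Borrowings from CB −324B
So the change in currency in circulation is -103 billion.

-103 billion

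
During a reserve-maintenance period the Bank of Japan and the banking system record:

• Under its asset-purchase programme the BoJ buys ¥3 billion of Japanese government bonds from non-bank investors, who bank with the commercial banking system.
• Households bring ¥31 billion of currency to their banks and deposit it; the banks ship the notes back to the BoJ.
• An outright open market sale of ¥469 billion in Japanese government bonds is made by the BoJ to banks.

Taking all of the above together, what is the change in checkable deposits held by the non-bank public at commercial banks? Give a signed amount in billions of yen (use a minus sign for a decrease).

+¥34 billion

Asset purchase (from non-banks) ¥3 billion: non-bank counterparties' bank balances rise → +¥3B.
Currency deposit ¥31 billion: non-bank counterparties' bank balances rise → +¥31B.
OMO sale (to banks) ¥469 billion: the counterparty is a bank, so public deposits are unchanged → 0.
Net: 3 + 31 + 0 = +¥34 billion.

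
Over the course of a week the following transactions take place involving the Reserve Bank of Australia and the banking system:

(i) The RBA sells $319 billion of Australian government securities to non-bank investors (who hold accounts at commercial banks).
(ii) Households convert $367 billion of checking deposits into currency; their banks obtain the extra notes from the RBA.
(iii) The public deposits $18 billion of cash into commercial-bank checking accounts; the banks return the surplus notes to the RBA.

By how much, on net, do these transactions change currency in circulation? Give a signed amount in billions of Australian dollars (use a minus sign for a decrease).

+$349 billion

Asset sale (to non-banks) $319 billion: no currency enters or leaves circulation → 0.
Currency withdrawal $367 billion: notes leave the central bank → +$367B.
Currency deposit $18 billion: notes return to the central bank → −$18B.
Net: 0 + 367 − 18 = +$349 billion.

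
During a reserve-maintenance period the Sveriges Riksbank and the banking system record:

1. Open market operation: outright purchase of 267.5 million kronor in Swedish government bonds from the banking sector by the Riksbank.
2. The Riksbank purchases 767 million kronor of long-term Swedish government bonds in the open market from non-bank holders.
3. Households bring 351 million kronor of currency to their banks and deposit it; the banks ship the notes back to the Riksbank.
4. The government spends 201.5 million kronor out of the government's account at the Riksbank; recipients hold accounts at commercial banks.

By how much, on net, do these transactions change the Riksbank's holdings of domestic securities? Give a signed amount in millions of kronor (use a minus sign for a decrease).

Riksbank balance sheet:
  Assets:      Securities +1034.5M
  Liabilities: Bank reserves +1587M, Currency in circulation −351M, Government deposits −201.5M
Commercial banking system:
  Assets:      Reserves at CB +1587M, Securities −267.5M
  Liabilities: Checkable deposits +1319.5M
So the change in the Riksbank's holdings of domestic securities is +1034.5 million.

+1034.5 million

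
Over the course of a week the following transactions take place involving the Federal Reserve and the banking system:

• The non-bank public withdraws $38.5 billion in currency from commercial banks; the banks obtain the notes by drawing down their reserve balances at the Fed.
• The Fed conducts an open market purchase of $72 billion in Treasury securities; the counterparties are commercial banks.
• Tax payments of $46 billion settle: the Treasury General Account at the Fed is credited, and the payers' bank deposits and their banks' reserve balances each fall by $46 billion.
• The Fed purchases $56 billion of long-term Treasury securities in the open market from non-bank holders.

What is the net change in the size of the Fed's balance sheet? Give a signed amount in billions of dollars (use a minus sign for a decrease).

+$128 billion

Currency withdrawal $38.5 billion: only the composition of liabilities changes → 0.
OMO purchase (from banks) $72 billion: a Fed asset is acquired → +$72B.
Government account inflow $46 billion: only the composition of liabilities changes → 0.
Asset purchase (from non-banks) $56 billion: a Fed asset is acquired → +$56B.
Net: 0 + 72 + 0 + 56 = +$128 billion.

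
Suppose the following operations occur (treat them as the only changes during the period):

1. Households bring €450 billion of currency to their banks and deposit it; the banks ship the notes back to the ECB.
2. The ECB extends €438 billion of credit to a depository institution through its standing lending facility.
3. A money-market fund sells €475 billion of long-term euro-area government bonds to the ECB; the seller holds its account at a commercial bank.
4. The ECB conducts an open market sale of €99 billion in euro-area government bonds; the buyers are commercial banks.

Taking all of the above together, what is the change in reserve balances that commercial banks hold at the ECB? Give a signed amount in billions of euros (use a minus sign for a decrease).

Currency deposit €450 billion: returned notes are swapped for reserve credit → +€450B.
Discount-window loan €438 billion: the loan is credited to the bank's reserve account → +€438B.
Asset purchase (from non-banks) €475 billion: the ECB pays by crediting reserve accounts → +€475B.
OMO sale (to banks) €99 billion: the buying banks pay out of their reserve balances → −€99B.
Net: 450 + 438 + 475 − 99 = +€1264 billion.

+€1264 billion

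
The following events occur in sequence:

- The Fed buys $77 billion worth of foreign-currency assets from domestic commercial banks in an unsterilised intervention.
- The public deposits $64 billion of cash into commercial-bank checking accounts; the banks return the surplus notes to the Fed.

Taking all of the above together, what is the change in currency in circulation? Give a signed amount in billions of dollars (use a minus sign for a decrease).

-$64 billion

FX purchase $77 billion: no currency enters or leaves circulation → 0.
Currency deposit $64 billion: notes return to the central bank → −$64B.
Net: 0 − 64 = -$64 billion.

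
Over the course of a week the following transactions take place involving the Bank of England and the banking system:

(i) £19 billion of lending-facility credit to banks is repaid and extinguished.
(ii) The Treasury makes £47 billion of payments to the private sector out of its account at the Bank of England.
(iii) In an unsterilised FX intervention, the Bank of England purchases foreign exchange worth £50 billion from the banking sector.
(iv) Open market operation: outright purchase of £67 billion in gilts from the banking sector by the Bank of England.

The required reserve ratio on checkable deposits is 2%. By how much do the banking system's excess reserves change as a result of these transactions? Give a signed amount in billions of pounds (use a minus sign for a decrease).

Discount-window repayment £19 billion: reserves −£19B, deposits 0.
Government spending £47 billion: reserves +£47B, deposits +£47B.
FX purchase £50 billion: reserves +£50B, deposits 0.
OMO purchase (from banks) £67 billion: reserves +£67B, deposits 0.
Totals: Δreserves = +£145B, Δdeposits = +£47B.
Δrequired reserves = 2% × +£47B = +£0.94B.
Δexcess reserves = Δreserves − Δrequired = +£145B − (+£0.94B) = +£144.06 billion.

+£144.06 billion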